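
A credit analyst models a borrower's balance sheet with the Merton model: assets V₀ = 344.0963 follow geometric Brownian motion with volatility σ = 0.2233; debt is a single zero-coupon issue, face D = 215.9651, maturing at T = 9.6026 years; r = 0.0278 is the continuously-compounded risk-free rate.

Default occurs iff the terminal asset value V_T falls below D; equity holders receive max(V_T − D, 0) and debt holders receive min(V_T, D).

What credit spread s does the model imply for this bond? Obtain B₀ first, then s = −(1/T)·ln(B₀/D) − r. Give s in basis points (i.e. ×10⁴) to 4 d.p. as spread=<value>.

d₁ = [ln(V₀/D) + (r + σ²/2)T] / (σ√T)
   = [ln(344.0963/215.9651) + (0.0278 + 0.5·0.2233²)·9.6026] / (0.2233·√9.6026)
   = [0.465805 + 0.506359] / 0.691963 = 1.404935
d₂ = d₁ − σ√T = 1.404935 − 0.691963 = 0.712972
N(d₁) = 0.919980,  N(d₂) = 0.762068,  e^(−rT) = 0.765710
E₀ = V₀·N(d₁) − D·e^(−rT)·N(d₂)
   = 344.0963·0.919980 − 215.9651·0.765710·0.762068 = 190.540998
B₀ = V₀ − E₀ = 344.0963 − 190.540998 = 153.555302
spread = −(1/T)·ln(B₀/D) − r = −(1/9.6026)·ln(153.555302/215.9651) − 0.0278 = 0.00771705
in basis points: 0.00771705 × 10⁴ = 77.1705 bp

spread=77.1705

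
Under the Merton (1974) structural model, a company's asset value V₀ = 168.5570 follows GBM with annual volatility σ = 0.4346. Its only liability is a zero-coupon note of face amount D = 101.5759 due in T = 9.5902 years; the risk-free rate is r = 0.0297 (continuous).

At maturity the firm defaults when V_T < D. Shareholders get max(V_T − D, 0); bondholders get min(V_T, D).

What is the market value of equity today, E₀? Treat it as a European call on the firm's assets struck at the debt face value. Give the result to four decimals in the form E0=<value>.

E0=115.4692

d₁ = [ln(V₀/D) + (r + σ²/2)T] / (σ√T)
   = [ln(168.5570/101.5759) + (0.0297 + 0.5·0.4346²)·9.5902] / (0.4346·√9.5902)
   = [0.506468 + 1.190514] / 1.345871 = 1.260879
d₂ = d₁ − σ√T = 1.260879 − 1.345871 = -0.084992
N(d₁) = 0.896324,  N(d₂) = 0.466134,  e^(−rT) = 0.752143
E₀ = V₀·N(d₁) − D·e^(−rT)·N(d₂)
   = 168.5570·0.896324 − 101.5759·0.752143·0.466134 = 115.469220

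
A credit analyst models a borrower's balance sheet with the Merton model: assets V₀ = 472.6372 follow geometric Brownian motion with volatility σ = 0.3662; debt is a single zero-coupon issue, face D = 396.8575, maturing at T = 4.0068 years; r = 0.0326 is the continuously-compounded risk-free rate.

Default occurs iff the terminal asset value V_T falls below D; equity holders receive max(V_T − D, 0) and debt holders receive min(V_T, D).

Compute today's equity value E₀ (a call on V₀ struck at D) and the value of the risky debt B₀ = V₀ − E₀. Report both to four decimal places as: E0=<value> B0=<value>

E0=189.0911 B0=283.5461

d₁ = [ln(V₀/D) + (r + σ²/2)T] / (σ√T)
   = [ln(472.6372/396.8575) + (0.0326 + 0.5·0.3662²)·4.0068] / (0.3662·√4.0068)
   = [0.174751 + 0.399283] / 0.733022 = 0.783105
d₂ = d₁ − σ√T = 0.783105 − 0.733022 = 0.050083
N(d₁) = 0.783217,  N(d₂) = 0.519972,  e^(−rT) = 0.877550
E₀ = V₀·N(d₁) − D·e^(−rT)·N(d₂)
   = 472.6372·0.783217 − 396.8575·0.877550·0.519972 = 189.091116
B₀ = V₀ − E₀ = 472.6372 − 189.091116 = 283.546084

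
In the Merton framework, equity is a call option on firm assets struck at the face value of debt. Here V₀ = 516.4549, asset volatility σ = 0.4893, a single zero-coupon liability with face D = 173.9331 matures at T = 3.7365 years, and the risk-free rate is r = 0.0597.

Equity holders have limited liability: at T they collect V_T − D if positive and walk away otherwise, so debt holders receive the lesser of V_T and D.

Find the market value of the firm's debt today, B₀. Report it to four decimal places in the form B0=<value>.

B0=130.3041

d₁ = [ln(V₀/D) + (r + σ²/2)T] / (σ√T)
   = [ln(516.4549/173.9331) + (0.0597 + 0.5·0.4893²)·3.7365] / (0.4893·√3.7365)
   = [1.088317 + 0.670355] / 0.945818 = 1.859419
d₂ = d₁ − σ√T = 1.859419 − 0.945818 = 0.913601
N(d₁) = 0.968516,  N(d₂) = 0.819537,  e^(−rT) = 0.800060
E₀ = V₀·N(d₁) − D·e^(−rT)·N(d₂)
   = 516.4549·0.968516 − 173.9331·0.800060·0.819537 = 386.150757
B₀ = V₀ − E₀ = 516.4549 − 386.150757 = 130.304143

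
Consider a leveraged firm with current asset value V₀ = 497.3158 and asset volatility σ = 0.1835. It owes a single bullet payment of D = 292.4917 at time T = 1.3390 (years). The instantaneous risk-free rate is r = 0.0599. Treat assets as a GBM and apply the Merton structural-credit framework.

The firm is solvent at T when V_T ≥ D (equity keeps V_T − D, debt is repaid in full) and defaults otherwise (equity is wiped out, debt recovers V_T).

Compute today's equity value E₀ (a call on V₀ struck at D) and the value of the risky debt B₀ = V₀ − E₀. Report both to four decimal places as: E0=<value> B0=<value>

E0=227.4129 B0=269.9029

d₁ = [ln(V₀/D) + (r + σ²/2)T] / (σ√T)
   = [ln(497.3158/292.4917) + (0.0599 + 0.5·0.1835²)·1.3390] / (0.1835·√1.3390)
   = [0.530789 + 0.102750] / 0.212337 = 2.983642
d₂ = d₁ − σ√T = 2.983642 − 0.212337 = 2.771305
N(d₁) = 0.998576,  N(d₂) = 0.997208,  e^(−rT) = 0.922926
E₀ = V₀·N(d₁) − D·e^(−rT)·N(d₂)
   = 497.3158·0.998576 − 292.4917·0.922926·0.997208 = 227.412885
B₀ = V₀ − E₀ = 497.3158 − 227.412885 = 269.902915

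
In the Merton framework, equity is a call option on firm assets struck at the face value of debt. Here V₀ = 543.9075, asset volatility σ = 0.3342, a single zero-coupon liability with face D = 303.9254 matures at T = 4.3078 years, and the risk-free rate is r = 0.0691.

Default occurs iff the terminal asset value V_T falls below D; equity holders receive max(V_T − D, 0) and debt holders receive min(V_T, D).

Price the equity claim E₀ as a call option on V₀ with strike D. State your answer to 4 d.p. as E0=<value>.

d₁ = [ln(V₀/D) + (r + σ²/2)T] / (σ√T)
   = [ln(543.9075/303.9254) + (0.0691 + 0.5·0.3342²)·4.3078] / (0.3342·√4.3078)
   = [0.581997 + 0.538237] / 0.693640 = 1.615008
d₂ = d₁ − σ√T = 1.615008 − 0.693640 = 0.921368
N(d₁) = 0.946845,  N(d₂) = 0.821571,  e^(−rT) = 0.742547
E₀ = V₀·N(d₁) − D·e^(−rT)·N(d₂)
   = 543.9075·0.946845 − 303.9254·0.742547·0.821571 = 329.585165

E0=329.5852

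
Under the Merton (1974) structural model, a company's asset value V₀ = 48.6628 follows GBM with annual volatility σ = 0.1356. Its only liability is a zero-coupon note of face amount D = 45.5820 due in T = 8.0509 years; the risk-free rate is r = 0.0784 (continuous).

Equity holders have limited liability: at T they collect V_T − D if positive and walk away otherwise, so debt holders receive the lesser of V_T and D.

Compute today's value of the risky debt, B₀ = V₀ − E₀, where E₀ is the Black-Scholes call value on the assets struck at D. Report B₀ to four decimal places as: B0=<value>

B0=24.0665

d₁ = [ln(V₀/D) + (r + σ²/2)T] / (σ√T)
   = [ln(48.6628/45.5820) + (0.0784 + 0.5·0.1356²)·8.0509] / (0.1356·√8.0509)
   = [0.065402 + 0.705208] / 0.384753 = 2.002870
d₂ = d₁ − σ√T = 2.002870 − 0.384753 = 1.618117
N(d₁) = 0.977404,  N(d₂) = 0.947181,  e^(−rT) = 0.531958
E₀ = V₀·N(d₁) − D·e^(−rT)·N(d₂)
   = 48.6628·0.977404 − 45.5820·0.531958·0.947181 = 24.596252
B₀ = V₀ − E₀ = 48.6628 − 24.596252 = 24.066548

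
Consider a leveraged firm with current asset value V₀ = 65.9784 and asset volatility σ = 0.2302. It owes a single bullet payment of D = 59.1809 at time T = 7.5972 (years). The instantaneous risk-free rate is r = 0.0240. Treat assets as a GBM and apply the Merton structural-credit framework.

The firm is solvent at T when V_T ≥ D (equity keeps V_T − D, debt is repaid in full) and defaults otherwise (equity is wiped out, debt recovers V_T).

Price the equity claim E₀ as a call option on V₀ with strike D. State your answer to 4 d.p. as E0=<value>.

E0=24.1043

d₁ = [ln(V₀/D) + (r + σ²/2)T] / (σ√T)
   = [ln(65.9784/59.1809) + (0.0240 + 0.5·0.2302²)·7.5972] / (0.2302·√7.5972)
   = [0.108729 + 0.383628] / 0.634501 = 0.775975
d₂ = d₁ − σ√T = 0.775975 − 0.634501 = 0.141475
N(d₁) = 0.781118,  N(d₂) = 0.556253,  e^(−rT) = 0.833324
E₀ = V₀·N(d₁) − D·e^(−rT)·N(d₂)
   = 65.9784·0.781118 − 59.1809·0.833324·0.556253 = 24.104303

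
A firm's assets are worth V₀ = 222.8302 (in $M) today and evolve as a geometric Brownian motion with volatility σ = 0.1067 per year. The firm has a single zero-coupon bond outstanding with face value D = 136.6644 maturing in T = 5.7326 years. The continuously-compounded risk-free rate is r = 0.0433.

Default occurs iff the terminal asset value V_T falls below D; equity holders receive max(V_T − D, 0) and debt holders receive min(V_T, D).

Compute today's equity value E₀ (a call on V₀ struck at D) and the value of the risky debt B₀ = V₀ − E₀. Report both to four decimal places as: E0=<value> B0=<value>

d₁ = [ln(V₀/D) + (r + σ²/2)T] / (σ√T)
   = [ln(222.8302/136.6644) + (0.0433 + 0.5·0.1067²)·5.7326] / (0.1067·√5.7326)
   = [0.488882 + 0.280854] / 0.255470 = 3.013016
d₂ = d₁ − σ√T = 3.013016 − 0.255470 = 2.757546
N(d₁) = 0.998707,  N(d₂) = 0.997088,  e^(−rT) = 0.780187
E₀ = V₀·N(d₁) − D·e^(−rT)·N(d₂)
   = 222.8302·0.998707 − 136.6644·0.780187·0.997088 = 116.228685
B₀ = V₀ − E₀ = 222.8302 − 116.228685 = 106.601515

E0=116.2287 B0=106.6015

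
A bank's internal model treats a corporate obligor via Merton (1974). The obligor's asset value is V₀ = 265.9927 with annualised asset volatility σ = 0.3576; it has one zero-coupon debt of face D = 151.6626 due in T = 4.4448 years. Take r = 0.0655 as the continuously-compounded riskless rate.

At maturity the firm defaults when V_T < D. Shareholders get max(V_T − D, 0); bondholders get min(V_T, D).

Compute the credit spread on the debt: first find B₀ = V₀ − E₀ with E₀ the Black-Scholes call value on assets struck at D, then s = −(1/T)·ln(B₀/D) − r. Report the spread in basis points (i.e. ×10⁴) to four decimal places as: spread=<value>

d₁ = [ln(V₀/D) + (r + σ²/2)T] / (σ√T)
   = [ln(265.9927/151.6626) + (0.0655 + 0.5·0.3576²)·4.4448] / (0.3576·√4.4448)
   = [0.561811 + 0.575330] / 0.753917 = 1.508310
d₂ = d₁ − σ√T = 1.508310 − 0.753917 = 0.754392
N(d₁) = 0.934262,  N(d₂) = 0.774693,  e^(−rT) = 0.747415
E₀ = V₀·N(d₁) − D·e^(−rT)·N(d₂)
   = 265.9927·0.934262 − 151.6626·0.747415·0.774693 = 160.691667
B₀ = V₀ − E₀ = 265.9927 − 160.691667 = 105.301033
spread = −(1/T)·ln(B₀/D) − r = −(1/4.4448)·ln(105.301033/151.6626) − 0.0655 = 0.01658133
in basis points: 0.01658133 × 10⁴ = 165.8133 bp

spread=165.8133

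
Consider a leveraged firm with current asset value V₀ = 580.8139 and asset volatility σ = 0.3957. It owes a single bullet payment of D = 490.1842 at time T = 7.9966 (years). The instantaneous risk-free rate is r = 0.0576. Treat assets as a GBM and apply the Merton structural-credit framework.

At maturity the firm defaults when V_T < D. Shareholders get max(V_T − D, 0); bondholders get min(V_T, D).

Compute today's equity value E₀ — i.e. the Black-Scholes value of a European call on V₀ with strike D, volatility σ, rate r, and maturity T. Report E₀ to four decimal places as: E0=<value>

E0=349.7643

d₁ = [ln(V₀/D) + (r + σ²/2)T] / (σ√T)
   = [ln(580.8139/490.1842) + (0.0576 + 0.5·0.3957²)·7.9966] / (0.3957·√7.9966)
   = [0.169649 + 1.086652] / 1.118971 = 1.122729
d₂ = d₁ − σ√T = 1.122729 − 1.118971 = 0.003758
N(d₁) = 0.869224,  N(d₂) = 0.501499,  e^(−rT) = 0.630902
E₀ = V₀·N(d₁) − D·e^(−rT)·N(d₂)
   = 580.8139·0.869224 − 490.1842·0.630902·0.501499 = 349.764343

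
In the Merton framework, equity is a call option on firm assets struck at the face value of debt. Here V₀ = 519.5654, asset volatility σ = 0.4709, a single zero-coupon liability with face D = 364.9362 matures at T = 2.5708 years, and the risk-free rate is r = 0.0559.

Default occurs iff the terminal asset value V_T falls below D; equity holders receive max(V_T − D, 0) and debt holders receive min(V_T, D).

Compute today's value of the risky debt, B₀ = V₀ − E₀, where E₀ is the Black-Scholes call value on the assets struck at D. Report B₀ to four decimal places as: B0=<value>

d₁ = [ln(V₀/D) + (r + σ²/2)T] / (σ√T)
   = [ln(519.5654/364.9362) + (0.0559 + 0.5·0.4709²)·2.5708] / (0.4709·√2.5708)
   = [0.353270 + 0.428741] / 0.755028 = 1.035739
d₂ = d₁ − σ√T = 1.035739 − 0.755028 = 0.280711
N(d₁) = 0.849838,  N(d₂) = 0.610534,  e^(−rT) = 0.866141
E₀ = V₀·N(d₁) − D·e^(−rT)·N(d₂)
   = 519.5654·0.849838 − 364.9362·0.866141·0.610534 = 248.565060
B₀ = V₀ − E₀ = 519.5654 − 248.565060 = 271.000340

B0=271.0003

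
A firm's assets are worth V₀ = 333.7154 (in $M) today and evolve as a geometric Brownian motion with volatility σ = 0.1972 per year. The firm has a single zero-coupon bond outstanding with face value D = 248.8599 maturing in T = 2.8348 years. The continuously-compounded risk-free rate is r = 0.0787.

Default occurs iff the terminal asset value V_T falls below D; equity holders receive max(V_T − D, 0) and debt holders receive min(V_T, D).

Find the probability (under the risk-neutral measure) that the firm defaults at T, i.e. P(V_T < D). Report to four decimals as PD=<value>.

d₁ = [ln(V₀/D) + (r + σ²/2)T] / (σ√T)
   = [ln(333.7154/248.8599) + (0.0787 + 0.5·0.1972²)·2.8348] / (0.1972·√2.8348)
   = [0.293398 + 0.278218] / 0.332023 = 1.721618
d₂ = d₁ − σ√T = 1.721618 − 0.332023 = 1.389595
risk-neutral PD = N(−d₂) = N(-1.389595) = 0.082326

PD=0.0823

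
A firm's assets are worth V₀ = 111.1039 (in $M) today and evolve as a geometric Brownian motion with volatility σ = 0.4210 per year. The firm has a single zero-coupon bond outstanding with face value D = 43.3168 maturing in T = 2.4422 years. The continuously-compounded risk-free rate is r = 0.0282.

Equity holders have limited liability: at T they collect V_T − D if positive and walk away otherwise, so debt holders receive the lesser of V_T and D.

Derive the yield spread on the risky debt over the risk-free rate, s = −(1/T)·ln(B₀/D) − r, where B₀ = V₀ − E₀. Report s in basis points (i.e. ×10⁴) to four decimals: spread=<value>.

spread=117.4239

d₁ = [ln(V₀/D) + (r + σ²/2)T] / (σ√T)
   = [ln(111.1039/43.3168) + (0.0282 + 0.5·0.4210²)·2.4422] / (0.4210·√2.4422)
   = [0.941925 + 0.285299] / 0.657919 = 1.865311
d₂ = d₁ − σ√T = 1.865311 − 0.657919 = 1.207391
N(d₁) = 0.968931,  N(d₂) = 0.886359,  e^(−rT) = 0.933448
E₀ = V₀·N(d₁) − D·e^(−rT)·N(d₂)
   = 111.1039·0.968931 − 43.3168·0.933448·0.886359 = 71.812988
B₀ = V₀ − E₀ = 111.1039 − 71.812988 = 39.290912
spread = −(1/T)·ln(B₀/D) − r = −(1/2.4422)·ln(39.290912/43.3168) − 0.0282 = 0.01174239
in basis points: 0.01174239 × 10⁴ = 117.4239 bp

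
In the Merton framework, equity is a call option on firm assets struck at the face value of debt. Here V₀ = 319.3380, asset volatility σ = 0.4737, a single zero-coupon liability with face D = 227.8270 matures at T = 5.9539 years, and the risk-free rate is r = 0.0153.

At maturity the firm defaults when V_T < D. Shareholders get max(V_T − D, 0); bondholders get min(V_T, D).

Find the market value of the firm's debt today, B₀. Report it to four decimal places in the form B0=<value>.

B0=141.6585

d₁ = [ln(V₀/D) + (r + σ²/2)T] / (σ√T)
   = [ln(319.3380/227.8270) + (0.0153 + 0.5·0.4737²)·5.9539] / (0.4737·√5.9539)
   = [0.337664 + 0.759098] / 1.155857 = 0.948873
d₂ = d₁ − σ√T = 0.948873 − 1.155857 = -0.206985
N(d₁) = 0.828657,  N(d₂) = 0.418011,  e^(−rT) = 0.912931
E₀ = V₀·N(d₁) − D·e^(−rT)·N(d₂)
   = 319.3380·0.828657 − 227.8270·0.912931·0.418011 = 177.679496
B₀ = V₀ − E₀ = 319.3380 − 177.679496 = 141.658504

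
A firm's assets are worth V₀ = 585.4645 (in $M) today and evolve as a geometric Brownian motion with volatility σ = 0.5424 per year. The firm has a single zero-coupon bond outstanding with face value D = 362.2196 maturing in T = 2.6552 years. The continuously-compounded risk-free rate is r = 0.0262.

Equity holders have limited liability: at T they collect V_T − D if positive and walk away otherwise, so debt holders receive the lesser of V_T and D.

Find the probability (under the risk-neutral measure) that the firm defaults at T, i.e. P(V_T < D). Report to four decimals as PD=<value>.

PD=0.4286

d₁ = [ln(V₀/D) + (r + σ²/2)T] / (σ√T)
   = [ln(585.4645/362.2196) + (0.0262 + 0.5·0.5424²)·2.6552] / (0.5424·√2.6552)
   = [0.480155 + 0.460143] / 0.883829 = 1.063891
d₂ = d₁ − σ√T = 1.063891 − 0.883829 = 0.180062
risk-neutral PD = N(−d₂) = N(-0.180062) = 0.428552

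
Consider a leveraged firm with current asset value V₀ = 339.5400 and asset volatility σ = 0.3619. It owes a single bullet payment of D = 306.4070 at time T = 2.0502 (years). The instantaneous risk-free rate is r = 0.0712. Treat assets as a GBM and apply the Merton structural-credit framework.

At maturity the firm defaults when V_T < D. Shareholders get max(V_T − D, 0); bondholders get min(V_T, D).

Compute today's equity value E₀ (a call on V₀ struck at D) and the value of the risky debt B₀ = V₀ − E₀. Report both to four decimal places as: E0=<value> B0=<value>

d₁ = [ln(V₀/D) + (r + σ²/2)T] / (σ√T)
   = [ln(339.5400/306.4070) + (0.0712 + 0.5·0.3619²)·2.0502] / (0.3619·√2.0502)
   = [0.102677 + 0.280233] / 0.518187 = 0.738943
d₂ = d₁ − σ√T = 0.738943 − 0.518187 = 0.220756
N(d₁) = 0.770029,  N(d₂) = 0.587359,  e^(−rT) = 0.864180
E₀ = V₀·N(d₁) − D·e^(−rT)·N(d₂)
   = 339.5400·0.770029 − 306.4070·0.864180·0.587359 = 105.928538
B₀ = V₀ − E₀ = 339.5400 − 105.928538 = 233.611462

E0=105.9285 B0=233.6115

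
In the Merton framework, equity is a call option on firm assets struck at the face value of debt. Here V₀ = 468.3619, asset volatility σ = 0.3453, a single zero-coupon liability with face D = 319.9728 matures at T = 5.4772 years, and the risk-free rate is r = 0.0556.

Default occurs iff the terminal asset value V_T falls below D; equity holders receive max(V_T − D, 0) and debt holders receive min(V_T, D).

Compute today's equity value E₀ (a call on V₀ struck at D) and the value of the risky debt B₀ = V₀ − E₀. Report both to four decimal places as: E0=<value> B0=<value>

E0=260.6120 B0=207.7499

d₁ = [ln(V₀/D) + (r + σ²/2)T] / (σ√T)
   = [ln(468.3619/319.9728) + (0.0556 + 0.5·0.3453²)·5.4772] / (0.3453·√5.4772)
   = [0.381005 + 0.631061] / 0.808120 = 1.252372
d₂ = d₁ − σ√T = 1.252372 − 0.808120 = 0.444252
N(d₁) = 0.894783,  N(d₂) = 0.671570,  e^(−rT) = 0.737468
E₀ = V₀·N(d₁) − D·e^(−rT)·N(d₂)
   = 468.3619·0.894783 − 319.9728·0.737468·0.671570 = 260.612023
B₀ = V₀ − E₀ = 468.3619 − 260.612023 = 207.749877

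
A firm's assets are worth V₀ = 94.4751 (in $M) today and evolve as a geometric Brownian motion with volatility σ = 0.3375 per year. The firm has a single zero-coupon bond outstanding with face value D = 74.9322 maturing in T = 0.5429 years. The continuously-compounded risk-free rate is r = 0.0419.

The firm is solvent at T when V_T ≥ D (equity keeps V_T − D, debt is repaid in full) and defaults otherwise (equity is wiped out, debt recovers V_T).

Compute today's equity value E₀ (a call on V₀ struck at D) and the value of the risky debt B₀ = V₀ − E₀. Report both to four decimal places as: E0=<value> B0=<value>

E0=22.8681 B0=71.6070

d₁ = [ln(V₀/D) + (r + σ²/2)T] / (σ√T)
   = [ln(94.4751/74.9322) + (0.0419 + 0.5·0.3375²)·0.5429] / (0.3375·√0.5429)
   = [0.231753 + 0.053667] / 0.248676 = 1.147759
d₂ = d₁ − σ√T = 1.147759 − 0.248676 = 0.899083
N(d₁) = 0.874466,  N(d₂) = 0.815696,  e^(−rT) = 0.977509
E₀ = V₀·N(d₁) − D·e^(−rT)·N(d₂)
   = 94.4751·0.874466 − 74.9322·0.977509·0.815696 = 22.868055
B₀ = V₀ − E₀ = 94.4751 − 22.868055 = 71.607045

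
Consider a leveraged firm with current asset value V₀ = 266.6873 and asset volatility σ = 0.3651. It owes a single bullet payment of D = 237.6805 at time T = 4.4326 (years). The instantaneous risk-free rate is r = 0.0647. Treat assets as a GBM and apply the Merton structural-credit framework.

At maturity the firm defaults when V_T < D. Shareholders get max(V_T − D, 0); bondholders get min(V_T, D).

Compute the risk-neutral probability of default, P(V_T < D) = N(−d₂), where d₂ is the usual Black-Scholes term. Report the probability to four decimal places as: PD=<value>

PD=0.4449

d₁ = [ln(V₀/D) + (r + σ²/2)T] / (σ√T)
   = [ln(266.6873/237.6805) + (0.0647 + 0.5·0.3651²)·4.4326] / (0.3651·√4.4326)
   = [0.115149 + 0.582218] / 0.768672 = 0.907236
d₂ = d₁ − σ√T = 0.907236 − 0.768672 = 0.138564
risk-neutral PD = N(−d₂) = N(-0.138564) = 0.444897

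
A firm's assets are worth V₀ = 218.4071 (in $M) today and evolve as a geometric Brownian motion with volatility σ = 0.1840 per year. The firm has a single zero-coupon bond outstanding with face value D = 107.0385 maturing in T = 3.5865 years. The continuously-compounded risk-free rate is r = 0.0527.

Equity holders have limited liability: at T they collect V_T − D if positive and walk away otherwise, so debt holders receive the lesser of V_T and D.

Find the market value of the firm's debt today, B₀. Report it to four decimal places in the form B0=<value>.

d₁ = [ln(V₀/D) + (r + σ²/2)T] / (σ√T)
   = [ln(218.4071/107.0385) + (0.0527 + 0.5·0.1840²)·3.5865] / (0.1840·√3.5865)
   = [0.713172 + 0.249721] / 0.348460 = 2.763279
d₂ = d₁ − σ√T = 2.763279 − 0.348460 = 2.414819
N(d₁) = 0.997139,  N(d₂) = 0.992128,  e^(−rT) = 0.827779
E₀ = V₀·N(d₁) − D·e^(−rT)·N(d₂)
   = 218.4071·0.997139 − 107.0385·0.827779·0.992128 = 129.875377
B₀ = V₀ − E₀ = 218.4071 − 129.875377 = 88.531723

B0=88.5317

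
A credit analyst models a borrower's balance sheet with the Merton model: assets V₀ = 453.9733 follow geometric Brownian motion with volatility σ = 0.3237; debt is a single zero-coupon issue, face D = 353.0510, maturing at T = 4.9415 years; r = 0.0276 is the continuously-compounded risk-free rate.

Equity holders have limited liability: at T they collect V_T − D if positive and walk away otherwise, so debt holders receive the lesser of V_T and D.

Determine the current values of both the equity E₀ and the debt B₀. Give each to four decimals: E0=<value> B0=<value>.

E0=194.3419 B0=259.6314

d₁ = [ln(V₀/D) + (r + σ²/2)T] / (σ√T)
   = [ln(453.9733/353.0510) + (0.0276 + 0.5·0.3237²)·4.9415] / (0.3237·√4.9415)
   = [0.251426 + 0.395275] / 0.719568 = 0.898734
d₂ = d₁ − σ√T = 0.898734 − 0.719568 = 0.179166
N(d₁) = 0.815603,  N(d₂) = 0.571096,  e^(−rT) = 0.872506
E₀ = V₀·N(d₁) − D·e^(−rT)·N(d₂)
   = 453.9733·0.815603 − 353.0510·0.872506·0.571096 = 194.341888
B₀ = V₀ − E₀ = 453.9733 − 194.341888 = 259.631412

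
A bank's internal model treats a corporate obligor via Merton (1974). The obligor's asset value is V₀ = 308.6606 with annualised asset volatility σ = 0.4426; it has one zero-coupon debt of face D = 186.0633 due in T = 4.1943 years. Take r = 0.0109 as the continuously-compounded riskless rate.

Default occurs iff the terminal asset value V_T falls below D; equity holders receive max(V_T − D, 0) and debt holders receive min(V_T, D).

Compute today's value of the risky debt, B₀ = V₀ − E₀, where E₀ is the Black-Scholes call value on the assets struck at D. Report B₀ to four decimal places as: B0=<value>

d₁ = [ln(V₀/D) + (r + σ²/2)T] / (σ√T)
   = [ln(308.6606/186.0633) + (0.0109 + 0.5·0.4426²)·4.1943] / (0.4426·√4.1943)
   = [0.506155 + 0.456539] / 0.906444 = 1.062055
d₂ = d₁ − σ√T = 1.062055 − 0.906444 = 0.155611
N(d₁) = 0.855895,  N(d₂) = 0.561830,  e^(−rT) = 0.955311
E₀ = V₀·N(d₁) − D·e^(−rT)·N(d₂)
   = 308.6606·0.855895 − 186.0633·0.955311·0.561830 = 164.316565
B₀ = V₀ − E₀ = 308.6606 − 164.316565 = 144.344035

B0=144.3440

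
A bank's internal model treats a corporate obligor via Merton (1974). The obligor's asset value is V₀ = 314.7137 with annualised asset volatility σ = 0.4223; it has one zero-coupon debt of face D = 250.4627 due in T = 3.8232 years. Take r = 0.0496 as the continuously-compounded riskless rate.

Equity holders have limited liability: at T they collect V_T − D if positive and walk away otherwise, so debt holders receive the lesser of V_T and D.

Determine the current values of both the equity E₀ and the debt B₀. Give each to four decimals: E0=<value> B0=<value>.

d₁ = [ln(V₀/D) + (r + σ²/2)T] / (σ√T)
   = [ln(314.7137/250.4627) + (0.0496 + 0.5·0.4223²)·3.8232] / (0.4223·√3.8232)
   = [0.228353 + 0.530540] / 0.825723 = 0.919065
d₂ = d₁ − σ√T = 0.919065 − 0.825723 = 0.093342
N(d₁) = 0.820969,  N(d₂) = 0.537184,  e^(−rT) = 0.827265
E₀ = V₀·N(d₁) − D·e^(−rT)·N(d₂)
   = 314.7137·0.820969 − 250.4627·0.827265·0.537184 = 147.066334
B₀ = V₀ − E₀ = 314.7137 − 147.066334 = 167.647366

E0=147.0663 B0=167.6474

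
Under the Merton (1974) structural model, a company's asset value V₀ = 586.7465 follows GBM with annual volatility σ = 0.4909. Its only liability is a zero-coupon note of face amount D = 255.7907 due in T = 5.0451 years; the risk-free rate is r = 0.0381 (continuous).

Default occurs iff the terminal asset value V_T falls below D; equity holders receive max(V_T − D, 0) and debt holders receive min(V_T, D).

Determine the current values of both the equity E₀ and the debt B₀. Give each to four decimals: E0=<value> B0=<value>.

d₁ = [ln(V₀/D) + (r + σ²/2)T] / (σ√T)
   = [ln(586.7465/255.7907) + (0.0381 + 0.5·0.4909²)·5.0451] / (0.4909·√5.0451)
   = [0.830233 + 0.800109] / 1.102625 = 1.478601
d₂ = d₁ − σ√T = 1.478601 − 1.102625 = 0.375976
N(d₁) = 0.930377,  N(d₂) = 0.646533,  e^(−rT) = 0.825127
E₀ = V₀·N(d₁) − D·e^(−rT)·N(d₂)
   = 586.7465·0.930377 − 255.7907·0.825127·0.646533 = 409.438168
B₀ = V₀ − E₀ = 586.7465 − 409.438168 = 177.308332

E0=409.4382 B0=177.3083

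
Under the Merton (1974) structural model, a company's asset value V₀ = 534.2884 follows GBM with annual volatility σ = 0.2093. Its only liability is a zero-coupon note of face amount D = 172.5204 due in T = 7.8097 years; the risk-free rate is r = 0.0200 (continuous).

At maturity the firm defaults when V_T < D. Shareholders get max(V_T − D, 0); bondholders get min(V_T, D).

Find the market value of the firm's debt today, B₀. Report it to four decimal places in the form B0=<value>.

d₁ = [ln(V₀/D) + (r + σ²/2)T] / (σ√T)
   = [ln(534.2884/172.5204) + (0.0200 + 0.5·0.2093²)·7.8097] / (0.2093·√7.8097)
   = [1.130420 + 0.327252] / 0.584906 = 2.492146
d₂ = d₁ − σ√T = 2.492146 − 0.584906 = 1.907239
N(d₁) = 0.993651,  N(d₂) = 0.971755,  e^(−rT) = 0.855393
E₀ = V₀·N(d₁) − D·e^(−rT)·N(d₂)
   = 534.2884·0.993651 − 172.5204·0.855393·0.971755 = 387.491748
B₀ = V₀ − E₀ = 534.2884 − 387.491748 = 146.796652

B0=146.7967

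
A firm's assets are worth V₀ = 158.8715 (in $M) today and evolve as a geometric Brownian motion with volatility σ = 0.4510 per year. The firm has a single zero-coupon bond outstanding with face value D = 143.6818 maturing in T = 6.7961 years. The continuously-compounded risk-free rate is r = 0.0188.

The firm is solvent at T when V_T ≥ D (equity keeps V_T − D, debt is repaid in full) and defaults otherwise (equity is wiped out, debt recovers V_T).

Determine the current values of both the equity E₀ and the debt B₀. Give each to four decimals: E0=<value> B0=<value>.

E0=80.5155 B0=78.3560

d₁ = [ln(V₀/D) + (r + σ²/2)T] / (σ√T)
   = [ln(158.8715/143.6818) + (0.0188 + 0.5·0.4510²)·6.7961] / (0.4510·√6.7961)
   = [0.100495 + 0.818933] / 1.175727 = 0.782008
d₂ = d₁ − σ√T = 0.782008 − 1.175727 = -0.393719
N(d₁) = 0.782895,  N(d₂) = 0.346894,  e^(−rT) = 0.880059
E₀ = V₀·N(d₁) − D·e^(−rT)·N(d₂)
   = 158.8715·0.782895 − 143.6818·0.880059·0.346894 = 80.515475
B₀ = V₀ − E₀ = 158.8715 − 80.515475 = 78.356025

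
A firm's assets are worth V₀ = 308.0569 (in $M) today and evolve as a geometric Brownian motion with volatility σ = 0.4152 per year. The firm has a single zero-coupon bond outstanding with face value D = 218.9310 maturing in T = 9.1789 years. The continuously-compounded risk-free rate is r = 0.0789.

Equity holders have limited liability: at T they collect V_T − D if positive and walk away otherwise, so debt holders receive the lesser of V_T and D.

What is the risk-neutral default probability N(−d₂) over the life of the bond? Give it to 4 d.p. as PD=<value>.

PD=0.4136

d₁ = [ln(V₀/D) + (r + σ²/2)T] / (σ√T)
   = [ln(308.0569/218.9310) + (0.0789 + 0.5·0.4152²)·9.1789] / (0.4152·√9.1789)
   = [0.341528 + 1.515395] / 1.257919 = 1.476187
d₂ = d₁ − σ√T = 1.476187 − 1.257919 = 0.218268
risk-neutral PD = N(−d₂) = N(-0.218268) = 0.413610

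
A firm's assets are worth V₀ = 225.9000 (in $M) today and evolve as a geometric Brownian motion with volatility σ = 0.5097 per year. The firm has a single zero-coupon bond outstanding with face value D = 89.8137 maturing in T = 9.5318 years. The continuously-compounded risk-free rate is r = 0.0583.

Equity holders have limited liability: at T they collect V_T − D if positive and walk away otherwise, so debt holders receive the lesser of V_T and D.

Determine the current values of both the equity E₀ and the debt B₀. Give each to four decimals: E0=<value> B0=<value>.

d₁ = [ln(V₀/D) + (r + σ²/2)T] / (σ√T)
   = [ln(225.9000/89.8137) + (0.0583 + 0.5·0.5097²)·9.5318] / (0.5097·√9.5318)
   = [0.922355 + 1.793857] / 1.573628 = 1.726082
d₂ = d₁ − σ√T = 1.726082 − 1.573628 = 0.152454
N(d₁) = 0.957834,  N(d₂) = 0.560586,  e^(−rT) = 0.573668
E₀ = V₀·N(d₁) − D·e^(−rT)·N(d₂)
   = 225.9000·0.957834 − 89.8137·0.573668·0.560586 = 187.491425
B₀ = V₀ − E₀ = 225.9000 − 187.491425 = 38.408575

E0=187.4914 B0=38.4086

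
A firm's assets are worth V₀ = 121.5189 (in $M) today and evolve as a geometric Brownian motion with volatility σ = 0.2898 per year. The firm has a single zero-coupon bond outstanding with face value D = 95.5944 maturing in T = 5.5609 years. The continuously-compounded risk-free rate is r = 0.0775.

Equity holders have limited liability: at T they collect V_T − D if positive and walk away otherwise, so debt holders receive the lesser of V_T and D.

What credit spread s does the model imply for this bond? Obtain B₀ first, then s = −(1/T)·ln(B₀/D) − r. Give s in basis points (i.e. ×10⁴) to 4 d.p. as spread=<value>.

d₁ = [ln(V₀/D) + (r + σ²/2)T] / (σ√T)
   = [ln(121.5189/95.5944) + (0.0775 + 0.5·0.2898²)·5.5609] / (0.2898·√5.5609)
   = [0.239956 + 0.664483] / 0.683394 = 1.323452
d₂ = d₁ − σ√T = 1.323452 − 0.683394 = 0.640058
N(d₁) = 0.907157,  N(d₂) = 0.738933,  e^(−rT) = 0.649879
E₀ = V₀·N(d₁) − D·e^(−rT)·N(d₂)
   = 121.5189·0.907157 − 95.5944·0.649879·0.738933 = 64.330766
B₀ = V₀ − E₀ = 121.5189 − 64.330766 = 57.188134
spread = −(1/T)·ln(B₀/D) − r = −(1/5.5609)·ln(57.188134/95.5944) − 0.0775 = 0.01488933
in basis points: 0.01488933 × 10⁴ = 148.8933 bp

spread=148.8933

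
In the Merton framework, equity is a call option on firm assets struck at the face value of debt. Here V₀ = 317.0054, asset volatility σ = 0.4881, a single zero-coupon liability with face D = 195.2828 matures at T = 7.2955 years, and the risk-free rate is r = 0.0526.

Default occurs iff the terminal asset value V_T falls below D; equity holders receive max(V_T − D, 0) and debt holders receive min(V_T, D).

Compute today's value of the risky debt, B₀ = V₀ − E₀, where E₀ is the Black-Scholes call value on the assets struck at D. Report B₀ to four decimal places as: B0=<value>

d₁ = [ln(V₀/D) + (r + σ²/2)T] / (σ√T)
   = [ln(317.0054/195.2828) + (0.0526 + 0.5·0.4881²)·7.2955] / (0.4881·√7.2955)
   = [0.484470 + 1.252789] / 1.318367 = 1.317736
d₂ = d₁ − σ√T = 1.317736 − 1.318367 = -0.000631
N(d₁) = 0.906204,  N(d₂) = 0.499748,  e^(−rT) = 0.681306
E₀ = V₀·N(d₁) − D·e^(−rT)·N(d₂)
   = 317.0054·0.906204 − 195.2828·0.681306·0.499748 = 220.781350
B₀ = V₀ − E₀ = 317.0054 − 220.781350 = 96.224050

B0=96.2241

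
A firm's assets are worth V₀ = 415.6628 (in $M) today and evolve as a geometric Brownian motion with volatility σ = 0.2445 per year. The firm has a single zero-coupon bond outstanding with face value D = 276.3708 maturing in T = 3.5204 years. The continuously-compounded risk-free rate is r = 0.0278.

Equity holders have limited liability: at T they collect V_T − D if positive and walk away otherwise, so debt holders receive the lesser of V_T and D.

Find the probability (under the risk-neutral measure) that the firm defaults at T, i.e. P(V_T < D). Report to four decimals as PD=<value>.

PD=0.1912

d₁ = [ln(V₀/D) + (r + σ²/2)T] / (σ√T)
   = [ln(415.6628/276.3708) + (0.0278 + 0.5·0.2445²)·3.5204] / (0.2445·√3.5204)
   = [0.408131 + 0.203092] / 0.458749 = 1.332370
d₂ = d₁ − σ√T = 1.332370 − 0.458749 = 0.873622
risk-neutral PD = N(−d₂) = N(-0.873622) = 0.191162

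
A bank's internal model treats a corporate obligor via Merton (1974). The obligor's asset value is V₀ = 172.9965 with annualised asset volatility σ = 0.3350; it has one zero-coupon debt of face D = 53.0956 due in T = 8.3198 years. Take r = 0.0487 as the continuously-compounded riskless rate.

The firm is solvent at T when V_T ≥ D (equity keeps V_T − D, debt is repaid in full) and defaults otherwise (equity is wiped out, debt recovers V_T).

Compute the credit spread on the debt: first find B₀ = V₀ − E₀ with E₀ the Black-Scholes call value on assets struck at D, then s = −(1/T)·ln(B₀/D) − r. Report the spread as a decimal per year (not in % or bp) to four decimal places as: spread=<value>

spread=0.0051

d₁ = [ln(V₀/D) + (r + σ²/2)T] / (σ√T)
   = [ln(172.9965/53.0956) + (0.0487 + 0.5·0.3350²)·8.3198] / (0.3350·√8.3198)
   = [1.181177 + 0.872019] / 0.966276 = 2.124855
d₂ = d₁ − σ√T = 2.124855 − 0.966276 = 1.158579
N(d₁) = 0.983201,  N(d₂) = 0.876686,  e^(−rT) = 0.666861
E₀ = V₀·N(d₁) − D·e^(−rT)·N(d₂)
   = 172.9965·0.983201 − 53.0956·0.666861·0.876686 = 139.049128
B₀ = V₀ − E₀ = 172.9965 − 139.049128 = 33.947372
spread = −(1/T)·ln(B₀/D) − r = −(1/8.3198)·ln(33.947372/53.0956) − 0.0487 = 0.00506122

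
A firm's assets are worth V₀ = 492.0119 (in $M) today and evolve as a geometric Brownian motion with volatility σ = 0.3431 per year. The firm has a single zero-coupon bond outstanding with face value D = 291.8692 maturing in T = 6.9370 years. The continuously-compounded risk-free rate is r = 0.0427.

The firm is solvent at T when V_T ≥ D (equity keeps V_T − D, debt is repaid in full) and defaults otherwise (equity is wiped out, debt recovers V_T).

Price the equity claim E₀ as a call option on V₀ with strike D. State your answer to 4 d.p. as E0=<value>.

E0=302.5438

d₁ = [ln(V₀/D) + (r + σ²/2)T] / (σ√T)
   = [ln(492.0119/291.8692) + (0.0427 + 0.5·0.3431²)·6.9370] / (0.3431·√6.9370)
   = [0.522197 + 0.704513] / 0.903663 = 1.357487
d₂ = d₁ − σ√T = 1.357487 − 0.903663 = 0.453823
N(d₁) = 0.912687,  N(d₂) = 0.675022,  e^(−rT) = 0.743631
E₀ = V₀·N(d₁) − D·e^(−rT)·N(d₂)
   = 492.0119·0.912687 − 291.8692·0.743631·0.675022 = 302.543840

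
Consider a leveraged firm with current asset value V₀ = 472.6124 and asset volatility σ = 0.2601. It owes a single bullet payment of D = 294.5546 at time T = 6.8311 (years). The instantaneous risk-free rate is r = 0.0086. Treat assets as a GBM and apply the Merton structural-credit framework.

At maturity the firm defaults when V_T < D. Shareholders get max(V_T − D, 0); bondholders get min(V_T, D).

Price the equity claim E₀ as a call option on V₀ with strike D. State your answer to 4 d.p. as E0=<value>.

d₁ = [ln(V₀/D) + (r + σ²/2)T] / (σ√T)
   = [ln(472.6124/294.5546) + (0.0086 + 0.5·0.2601²)·6.8311] / (0.2601·√6.8311)
   = [0.472811 + 0.289816] / 0.679807 = 1.121829
d₂ = d₁ − σ√T = 1.121829 − 0.679807 = 0.442022
N(d₁) = 0.869032,  N(d₂) = 0.670763,  e^(−rT) = 0.942945
E₀ = V₀·N(d₁) − D·e^(−rT)·N(d₂)
   = 472.6124·0.869032 − 294.5546·0.942945·0.670763 = 224.411822

E0=224.4118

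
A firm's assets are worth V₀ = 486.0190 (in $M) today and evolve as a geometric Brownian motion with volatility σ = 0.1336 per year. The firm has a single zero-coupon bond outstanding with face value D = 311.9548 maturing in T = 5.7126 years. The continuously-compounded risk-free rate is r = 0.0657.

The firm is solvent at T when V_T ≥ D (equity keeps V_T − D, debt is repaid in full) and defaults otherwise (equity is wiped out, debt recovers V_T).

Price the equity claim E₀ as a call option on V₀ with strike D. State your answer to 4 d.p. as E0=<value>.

E0=271.8513

d₁ = [ln(V₀/D) + (r + σ²/2)T] / (σ√T)
   = [ln(486.0190/311.9548) + (0.0657 + 0.5·0.1336²)·5.7126] / (0.1336·√5.7126)
   = [0.443389 + 0.426300] / 0.319318 = 2.723584
d₂ = d₁ − σ√T = 2.723584 − 0.319318 = 2.404266
N(d₁) = 0.996771,  N(d₂) = 0.991898,  e^(−rT) = 0.687071
E₀ = V₀·N(d₁) − D·e^(−rT)·N(d₂)
   = 486.0190·0.996771 − 311.9548·0.687071·0.991898 = 271.851287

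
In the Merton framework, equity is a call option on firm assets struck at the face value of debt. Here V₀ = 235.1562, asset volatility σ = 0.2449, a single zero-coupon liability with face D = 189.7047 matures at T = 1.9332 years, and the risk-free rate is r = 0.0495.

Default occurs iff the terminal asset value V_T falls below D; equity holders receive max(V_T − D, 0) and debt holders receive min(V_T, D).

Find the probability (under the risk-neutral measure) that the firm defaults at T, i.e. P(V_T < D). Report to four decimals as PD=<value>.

d₁ = [ln(V₀/D) + (r + σ²/2)T] / (σ√T)
   = [ln(235.1562/189.7047) + (0.0495 + 0.5·0.2449²)·1.9332] / (0.2449·√1.9332)
   = [0.214781 + 0.153666] / 0.340508 = 1.082053
d₂ = d₁ − σ√T = 1.082053 − 0.340508 = 0.741545
risk-neutral PD = N(−d₂) = N(-0.741545) = 0.229182

PD=0.2292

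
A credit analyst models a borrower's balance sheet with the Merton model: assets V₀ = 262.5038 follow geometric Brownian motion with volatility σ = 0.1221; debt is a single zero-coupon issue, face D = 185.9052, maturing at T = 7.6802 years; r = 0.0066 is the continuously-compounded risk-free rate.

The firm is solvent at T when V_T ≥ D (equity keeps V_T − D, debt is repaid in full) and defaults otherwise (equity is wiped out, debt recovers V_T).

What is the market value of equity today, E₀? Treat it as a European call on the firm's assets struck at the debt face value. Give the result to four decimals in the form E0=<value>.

E0=90.0973

d₁ = [ln(V₀/D) + (r + σ²/2)T] / (σ√T)
   = [ln(262.5038/185.9052) + (0.0066 + 0.5·0.1221²)·7.6802] / (0.1221·√7.6802)
   = [0.345029 + 0.107939] / 0.338378 = 1.338645
d₂ = d₁ − σ√T = 1.338645 − 0.338378 = 1.000267
N(d₁) = 0.909657,  N(d₂) = 0.841409,  e^(−rT) = 0.950574
E₀ = V₀·N(d₁) − D·e^(−rT)·N(d₂)
   = 262.5038·0.909657 − 185.9052·0.950574·0.841409 = 90.097345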